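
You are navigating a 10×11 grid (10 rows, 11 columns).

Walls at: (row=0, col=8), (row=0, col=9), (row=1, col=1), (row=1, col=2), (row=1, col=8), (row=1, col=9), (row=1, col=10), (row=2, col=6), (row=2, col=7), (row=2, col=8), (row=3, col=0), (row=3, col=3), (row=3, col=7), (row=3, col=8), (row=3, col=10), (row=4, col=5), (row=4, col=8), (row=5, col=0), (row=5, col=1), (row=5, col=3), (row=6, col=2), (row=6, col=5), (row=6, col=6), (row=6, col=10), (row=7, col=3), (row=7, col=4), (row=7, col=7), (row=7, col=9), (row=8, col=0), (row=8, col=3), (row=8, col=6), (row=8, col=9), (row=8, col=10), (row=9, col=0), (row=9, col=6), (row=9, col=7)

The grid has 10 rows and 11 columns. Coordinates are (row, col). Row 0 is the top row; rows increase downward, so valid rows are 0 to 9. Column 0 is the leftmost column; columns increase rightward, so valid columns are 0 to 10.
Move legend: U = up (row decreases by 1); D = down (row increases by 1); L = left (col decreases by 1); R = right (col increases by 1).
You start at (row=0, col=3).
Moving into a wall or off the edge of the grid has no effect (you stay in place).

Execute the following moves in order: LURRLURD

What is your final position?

Start: (row=0, col=3)
  L (left): (row=0, col=3) -> (row=0, col=2)
  U (up): blocked, stay at (row=0, col=2)
  R (right): (row=0, col=2) -> (row=0, col=3)
  R (right): (row=0, col=3) -> (row=0, col=4)
  L (left): (row=0, col=4) -> (row=0, col=3)
  U (up): blocked, stay at (row=0, col=3)
  R (right): (row=0, col=3) -> (row=0, col=4)
  D (down): (row=0, col=4) -> (row=1, col=4)
Final: (row=1, col=4)

Answer: Final position: (row=1, col=4)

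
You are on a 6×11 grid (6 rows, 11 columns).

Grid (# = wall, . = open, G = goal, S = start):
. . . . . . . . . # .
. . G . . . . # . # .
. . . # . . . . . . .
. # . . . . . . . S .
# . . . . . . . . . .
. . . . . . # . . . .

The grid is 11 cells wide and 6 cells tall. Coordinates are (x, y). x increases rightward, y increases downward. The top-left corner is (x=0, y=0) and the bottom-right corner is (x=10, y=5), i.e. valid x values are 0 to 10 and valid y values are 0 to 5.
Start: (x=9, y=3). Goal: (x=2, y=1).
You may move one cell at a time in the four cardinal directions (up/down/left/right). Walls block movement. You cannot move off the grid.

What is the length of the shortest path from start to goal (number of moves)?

Answer: Shortest path length: 9

Derivation:
BFS from (x=9, y=3) until reaching (x=2, y=1):
  Distance 0: (x=9, y=3)
  Distance 1: (x=9, y=2), (x=8, y=3), (x=10, y=3), (x=9, y=4)
  Distance 2: (x=8, y=2), (x=10, y=2), (x=7, y=3), (x=8, y=4), (x=10, y=4), (x=9, y=5)
  Distance 3: (x=8, y=1), (x=10, y=1), (x=7, y=2), (x=6, y=3), (x=7, y=4), (x=8, y=5), (x=10, y=5)
  Distance 4: (x=8, y=0), (x=10, y=0), (x=6, y=2), (x=5, y=3), (x=6, y=4), (x=7, y=5)
  Distance 5: (x=7, y=0), (x=6, y=1), (x=5, y=2), (x=4, y=3), (x=5, y=4)
  Distance 6: (x=6, y=0), (x=5, y=1), (x=4, y=2), (x=3, y=3), (x=4, y=4), (x=5, y=5)
  Distance 7: (x=5, y=0), (x=4, y=1), (x=2, y=3), (x=3, y=4), (x=4, y=5)
  Distance 8: (x=4, y=0), (x=3, y=1), (x=2, y=2), (x=2, y=4), (x=3, y=5)
  Distance 9: (x=3, y=0), (x=2, y=1), (x=1, y=2), (x=1, y=4), (x=2, y=5)  <- goal reached here
One shortest path (9 moves): (x=9, y=3) -> (x=8, y=3) -> (x=7, y=3) -> (x=6, y=3) -> (x=5, y=3) -> (x=4, y=3) -> (x=3, y=3) -> (x=2, y=3) -> (x=2, y=2) -> (x=2, y=1)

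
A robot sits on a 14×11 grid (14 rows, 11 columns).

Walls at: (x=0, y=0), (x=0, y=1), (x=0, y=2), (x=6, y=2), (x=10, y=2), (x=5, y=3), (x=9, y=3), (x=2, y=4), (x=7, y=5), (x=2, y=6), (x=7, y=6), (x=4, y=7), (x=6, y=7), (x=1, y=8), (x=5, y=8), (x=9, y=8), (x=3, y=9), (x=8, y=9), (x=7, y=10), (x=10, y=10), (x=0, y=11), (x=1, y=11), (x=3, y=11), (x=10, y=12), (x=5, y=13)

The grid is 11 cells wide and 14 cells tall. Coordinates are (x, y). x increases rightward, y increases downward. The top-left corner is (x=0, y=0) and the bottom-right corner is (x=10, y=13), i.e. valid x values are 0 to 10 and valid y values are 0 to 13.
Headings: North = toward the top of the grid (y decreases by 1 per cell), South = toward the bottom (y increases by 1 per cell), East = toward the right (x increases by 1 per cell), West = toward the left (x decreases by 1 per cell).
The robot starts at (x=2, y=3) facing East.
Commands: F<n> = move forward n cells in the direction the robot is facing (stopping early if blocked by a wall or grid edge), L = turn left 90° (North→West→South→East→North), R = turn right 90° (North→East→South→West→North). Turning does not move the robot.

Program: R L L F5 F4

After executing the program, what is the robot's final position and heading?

Answer: Final position: (x=2, y=0), facing North

Derivation:
Start: (x=2, y=3), facing East
  R: turn right, now facing South
  L: turn left, now facing East
  L: turn left, now facing North
  F5: move forward 3/5 (blocked), now at (x=2, y=0)
  F4: move forward 0/4 (blocked), now at (x=2, y=0)
Final: (x=2, y=0), facing North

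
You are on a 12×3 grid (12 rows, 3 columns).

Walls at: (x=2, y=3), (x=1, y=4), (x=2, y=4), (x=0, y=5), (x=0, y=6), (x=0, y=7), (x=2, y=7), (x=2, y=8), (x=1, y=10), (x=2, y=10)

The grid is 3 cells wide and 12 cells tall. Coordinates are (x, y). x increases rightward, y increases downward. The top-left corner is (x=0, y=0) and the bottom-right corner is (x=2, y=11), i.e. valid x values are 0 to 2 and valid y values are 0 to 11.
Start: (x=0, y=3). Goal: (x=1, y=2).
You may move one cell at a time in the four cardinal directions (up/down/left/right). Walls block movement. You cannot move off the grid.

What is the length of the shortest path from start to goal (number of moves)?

Answer: Shortest path length: 2

Derivation:
BFS from (x=0, y=3) until reaching (x=1, y=2):
  Distance 0: (x=0, y=3)
  Distance 1: (x=0, y=2), (x=1, y=3), (x=0, y=4)
  Distance 2: (x=0, y=1), (x=1, y=2)  <- goal reached here
One shortest path (2 moves): (x=0, y=3) -> (x=1, y=3) -> (x=1, y=2)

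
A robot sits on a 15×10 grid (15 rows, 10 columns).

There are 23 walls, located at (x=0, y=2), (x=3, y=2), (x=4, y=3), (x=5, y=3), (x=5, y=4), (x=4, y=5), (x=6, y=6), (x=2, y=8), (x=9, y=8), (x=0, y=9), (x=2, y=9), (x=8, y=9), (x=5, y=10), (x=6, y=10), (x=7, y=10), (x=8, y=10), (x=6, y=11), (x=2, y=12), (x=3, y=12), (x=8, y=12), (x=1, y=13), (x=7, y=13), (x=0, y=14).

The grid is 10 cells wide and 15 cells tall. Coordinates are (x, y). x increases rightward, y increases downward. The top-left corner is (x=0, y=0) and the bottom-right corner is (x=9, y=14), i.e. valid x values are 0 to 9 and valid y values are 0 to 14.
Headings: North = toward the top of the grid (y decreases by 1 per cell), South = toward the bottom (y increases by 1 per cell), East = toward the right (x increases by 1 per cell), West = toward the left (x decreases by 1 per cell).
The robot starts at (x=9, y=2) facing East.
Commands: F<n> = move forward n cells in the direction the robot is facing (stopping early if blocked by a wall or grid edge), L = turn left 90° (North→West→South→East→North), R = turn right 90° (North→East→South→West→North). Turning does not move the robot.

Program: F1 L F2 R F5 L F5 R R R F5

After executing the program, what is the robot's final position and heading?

Answer: Final position: (x=4, y=0), facing West

Derivation:
Start: (x=9, y=2), facing East
  F1: move forward 0/1 (blocked), now at (x=9, y=2)
  L: turn left, now facing North
  F2: move forward 2, now at (x=9, y=0)
  R: turn right, now facing East
  F5: move forward 0/5 (blocked), now at (x=9, y=0)
  L: turn left, now facing North
  F5: move forward 0/5 (blocked), now at (x=9, y=0)
  R: turn right, now facing East
  R: turn right, now facing South
  R: turn right, now facing West
  F5: move forward 5, now at (x=4, y=0)
Final: (x=4, y=0), facing West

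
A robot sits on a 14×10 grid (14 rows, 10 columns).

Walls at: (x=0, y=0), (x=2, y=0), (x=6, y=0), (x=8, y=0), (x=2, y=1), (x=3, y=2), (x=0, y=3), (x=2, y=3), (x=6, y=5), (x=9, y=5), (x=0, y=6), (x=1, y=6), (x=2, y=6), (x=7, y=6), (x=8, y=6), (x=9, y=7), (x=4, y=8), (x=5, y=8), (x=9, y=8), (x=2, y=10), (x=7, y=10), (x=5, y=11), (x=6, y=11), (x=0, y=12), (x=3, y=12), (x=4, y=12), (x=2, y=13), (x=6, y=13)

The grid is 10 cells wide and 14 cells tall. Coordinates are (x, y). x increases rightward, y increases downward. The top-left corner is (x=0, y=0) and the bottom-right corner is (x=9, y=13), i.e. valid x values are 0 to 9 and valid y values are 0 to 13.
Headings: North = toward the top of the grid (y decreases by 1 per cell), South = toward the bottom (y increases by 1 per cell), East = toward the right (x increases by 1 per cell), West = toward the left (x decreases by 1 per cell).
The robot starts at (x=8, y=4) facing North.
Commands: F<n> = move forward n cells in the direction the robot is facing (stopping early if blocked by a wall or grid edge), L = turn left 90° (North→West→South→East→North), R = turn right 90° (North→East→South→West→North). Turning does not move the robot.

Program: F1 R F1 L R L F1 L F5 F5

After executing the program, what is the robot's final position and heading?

Start: (x=8, y=4), facing North
  F1: move forward 1, now at (x=8, y=3)
  R: turn right, now facing East
  F1: move forward 1, now at (x=9, y=3)
  L: turn left, now facing North
  R: turn right, now facing East
  L: turn left, now facing North
  F1: move forward 1, now at (x=9, y=2)
  L: turn left, now facing West
  F5: move forward 5, now at (x=4, y=2)
  F5: move forward 0/5 (blocked), now at (x=4, y=2)
Final: (x=4, y=2), facing West

Answer: Final position: (x=4, y=2), facing West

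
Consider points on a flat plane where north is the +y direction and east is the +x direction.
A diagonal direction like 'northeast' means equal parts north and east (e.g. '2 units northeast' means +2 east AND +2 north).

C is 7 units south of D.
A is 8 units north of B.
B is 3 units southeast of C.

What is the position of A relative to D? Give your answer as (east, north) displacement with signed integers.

Answer: A is at (east=3, north=-2) relative to D.

Derivation:
Place D at the origin (east=0, north=0).
  C is 7 units south of D: delta (east=+0, north=-7); C at (east=0, north=-7).
  B is 3 units southeast of C: delta (east=+3, north=-3); B at (east=3, north=-10).
  A is 8 units north of B: delta (east=+0, north=+8); A at (east=3, north=-2).
Therefore A relative to D: (east=3, north=-2).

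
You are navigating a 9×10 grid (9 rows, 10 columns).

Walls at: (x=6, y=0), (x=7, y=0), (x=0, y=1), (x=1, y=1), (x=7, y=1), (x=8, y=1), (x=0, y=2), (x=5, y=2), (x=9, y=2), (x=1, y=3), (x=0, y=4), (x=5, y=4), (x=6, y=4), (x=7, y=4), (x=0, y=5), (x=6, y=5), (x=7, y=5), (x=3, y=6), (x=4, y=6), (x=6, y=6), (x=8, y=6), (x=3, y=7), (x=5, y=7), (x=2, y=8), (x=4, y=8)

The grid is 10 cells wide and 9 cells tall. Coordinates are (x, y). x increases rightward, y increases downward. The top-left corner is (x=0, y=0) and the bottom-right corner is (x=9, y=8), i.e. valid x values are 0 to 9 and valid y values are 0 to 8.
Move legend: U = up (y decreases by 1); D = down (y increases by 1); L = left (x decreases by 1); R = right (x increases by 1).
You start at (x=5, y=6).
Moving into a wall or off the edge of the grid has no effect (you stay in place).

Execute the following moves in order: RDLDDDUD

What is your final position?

Answer: Final position: (x=5, y=6)

Derivation:
Start: (x=5, y=6)
  R (right): blocked, stay at (x=5, y=6)
  D (down): blocked, stay at (x=5, y=6)
  L (left): blocked, stay at (x=5, y=6)
  [×3]D (down): blocked, stay at (x=5, y=6)
  U (up): (x=5, y=6) -> (x=5, y=5)
  D (down): (x=5, y=5) -> (x=5, y=6)
Final: (x=5, y=6)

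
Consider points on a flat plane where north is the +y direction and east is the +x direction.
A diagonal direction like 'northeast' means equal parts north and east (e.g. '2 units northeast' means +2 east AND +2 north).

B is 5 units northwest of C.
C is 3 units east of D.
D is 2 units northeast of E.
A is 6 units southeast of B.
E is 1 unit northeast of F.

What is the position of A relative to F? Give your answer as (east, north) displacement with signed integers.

Answer: A is at (east=7, north=2) relative to F.

Derivation:
Place F at the origin (east=0, north=0).
  E is 1 unit northeast of F: delta (east=+1, north=+1); E at (east=1, north=1).
  D is 2 units northeast of E: delta (east=+2, north=+2); D at (east=3, north=3).
  C is 3 units east of D: delta (east=+3, north=+0); C at (east=6, north=3).
  B is 5 units northwest of C: delta (east=-5, north=+5); B at (east=1, north=8).
  A is 6 units southeast of B: delta (east=+6, north=-6); A at (east=7, north=2).
Therefore A relative to F: (east=7, north=2).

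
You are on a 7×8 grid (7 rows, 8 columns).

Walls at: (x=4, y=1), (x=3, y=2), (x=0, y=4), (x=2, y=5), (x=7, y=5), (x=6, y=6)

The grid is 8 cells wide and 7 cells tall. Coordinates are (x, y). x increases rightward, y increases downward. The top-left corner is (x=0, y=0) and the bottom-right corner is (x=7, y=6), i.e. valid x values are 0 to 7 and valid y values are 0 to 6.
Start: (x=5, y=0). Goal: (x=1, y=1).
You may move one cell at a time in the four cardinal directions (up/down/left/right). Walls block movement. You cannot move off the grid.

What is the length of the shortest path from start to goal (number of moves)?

BFS from (x=5, y=0) until reaching (x=1, y=1):
  Distance 0: (x=5, y=0)
  Distance 1: (x=4, y=0), (x=6, y=0), (x=5, y=1)
  Distance 2: (x=3, y=0), (x=7, y=0), (x=6, y=1), (x=5, y=2)
  Distance 3: (x=2, y=0), (x=3, y=1), (x=7, y=1), (x=4, y=2), (x=6, y=2), (x=5, y=3)
  Distance 4: (x=1, y=0), (x=2, y=1), (x=7, y=2), (x=4, y=3), (x=6, y=3), (x=5, y=4)
  Distance 5: (x=0, y=0), (x=1, y=1), (x=2, y=2), (x=3, y=3), (x=7, y=3), (x=4, y=4), (x=6, y=4), (x=5, y=5)  <- goal reached here
One shortest path (5 moves): (x=5, y=0) -> (x=4, y=0) -> (x=3, y=0) -> (x=2, y=0) -> (x=1, y=0) -> (x=1, y=1)

Answer: Shortest path length: 5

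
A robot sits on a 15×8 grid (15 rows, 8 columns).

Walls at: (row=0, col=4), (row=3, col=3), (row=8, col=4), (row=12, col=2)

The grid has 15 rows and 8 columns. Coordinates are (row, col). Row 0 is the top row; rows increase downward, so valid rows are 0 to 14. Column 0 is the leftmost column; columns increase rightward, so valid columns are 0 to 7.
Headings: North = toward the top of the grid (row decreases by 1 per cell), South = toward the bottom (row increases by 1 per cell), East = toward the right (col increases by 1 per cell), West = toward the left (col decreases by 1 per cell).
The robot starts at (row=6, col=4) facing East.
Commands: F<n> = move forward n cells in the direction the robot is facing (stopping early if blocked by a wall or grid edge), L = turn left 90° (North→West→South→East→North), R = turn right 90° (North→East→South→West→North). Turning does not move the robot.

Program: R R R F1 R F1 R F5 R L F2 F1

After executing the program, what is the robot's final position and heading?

Start: (row=6, col=4), facing East
  R: turn right, now facing South
  R: turn right, now facing West
  R: turn right, now facing North
  F1: move forward 1, now at (row=5, col=4)
  R: turn right, now facing East
  F1: move forward 1, now at (row=5, col=5)
  R: turn right, now facing South
  F5: move forward 5, now at (row=10, col=5)
  R: turn right, now facing West
  L: turn left, now facing South
  F2: move forward 2, now at (row=12, col=5)
  F1: move forward 1, now at (row=13, col=5)
Final: (row=13, col=5), facing South

Answer: Final position: (row=13, col=5), facing South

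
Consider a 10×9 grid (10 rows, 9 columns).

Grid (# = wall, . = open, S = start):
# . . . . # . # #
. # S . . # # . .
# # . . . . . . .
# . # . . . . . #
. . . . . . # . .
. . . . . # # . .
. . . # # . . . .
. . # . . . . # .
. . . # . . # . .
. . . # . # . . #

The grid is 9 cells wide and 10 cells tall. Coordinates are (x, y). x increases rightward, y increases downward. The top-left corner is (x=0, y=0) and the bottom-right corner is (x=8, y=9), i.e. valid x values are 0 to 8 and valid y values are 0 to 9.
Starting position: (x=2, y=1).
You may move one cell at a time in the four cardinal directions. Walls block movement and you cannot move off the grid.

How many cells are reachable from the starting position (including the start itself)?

BFS flood-fill from (x=2, y=1):
  Distance 0: (x=2, y=1)
  Distance 1: (x=2, y=0), (x=3, y=1), (x=2, y=2)
  Distance 2: (x=1, y=0), (x=3, y=0), (x=4, y=1), (x=3, y=2)
  Distance 3: (x=4, y=0), (x=4, y=2), (x=3, y=3)
  Distance 4: (x=5, y=2), (x=4, y=3), (x=3, y=4)
  Distance 5: (x=6, y=2), (x=5, y=3), (x=2, y=4), (x=4, y=4), (x=3, y=5)
  Distance 6: (x=7, y=2), (x=6, y=3), (x=1, y=4), (x=5, y=4), (x=2, y=5), (x=4, y=5)
  Distance 7: (x=7, y=1), (x=8, y=2), (x=1, y=3), (x=7, y=3), (x=0, y=4), (x=1, y=5), (x=2, y=6)
  Distance 8: (x=8, y=1), (x=7, y=4), (x=0, y=5), (x=1, y=6)
  Distance 9: (x=8, y=4), (x=7, y=5), (x=0, y=6), (x=1, y=7)
  Distance 10: (x=8, y=5), (x=7, y=6), (x=0, y=7), (x=1, y=8)
  Distance 11: (x=6, y=6), (x=8, y=6), (x=0, y=8), (x=2, y=8), (x=1, y=9)
  Distance 12: (x=5, y=6), (x=6, y=7), (x=8, y=7), (x=0, y=9), (x=2, y=9)
  Distance 13: (x=5, y=7), (x=8, y=8)
  Distance 14: (x=4, y=7), (x=5, y=8), (x=7, y=8)
  Distance 15: (x=3, y=7), (x=4, y=8), (x=7, y=9)
  Distance 16: (x=4, y=9), (x=6, y=9)
Total reachable: 64 (grid has 66 open cells total)

Answer: Reachable cells: 64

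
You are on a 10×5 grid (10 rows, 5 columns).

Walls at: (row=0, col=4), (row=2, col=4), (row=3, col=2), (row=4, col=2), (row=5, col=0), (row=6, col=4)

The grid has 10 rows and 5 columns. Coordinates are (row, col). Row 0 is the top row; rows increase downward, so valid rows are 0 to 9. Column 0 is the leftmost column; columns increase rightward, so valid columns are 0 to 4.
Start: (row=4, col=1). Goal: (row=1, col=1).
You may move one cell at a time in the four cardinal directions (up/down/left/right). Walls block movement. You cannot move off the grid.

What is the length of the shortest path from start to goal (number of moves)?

BFS from (row=4, col=1) until reaching (row=1, col=1):
  Distance 0: (row=4, col=1)
  Distance 1: (row=3, col=1), (row=4, col=0), (row=5, col=1)
  Distance 2: (row=2, col=1), (row=3, col=0), (row=5, col=2), (row=6, col=1)
  Distance 3: (row=1, col=1), (row=2, col=0), (row=2, col=2), (row=5, col=3), (row=6, col=0), (row=6, col=2), (row=7, col=1)  <- goal reached here
One shortest path (3 moves): (row=4, col=1) -> (row=3, col=1) -> (row=2, col=1) -> (row=1, col=1)

Answer: Shortest path length: 3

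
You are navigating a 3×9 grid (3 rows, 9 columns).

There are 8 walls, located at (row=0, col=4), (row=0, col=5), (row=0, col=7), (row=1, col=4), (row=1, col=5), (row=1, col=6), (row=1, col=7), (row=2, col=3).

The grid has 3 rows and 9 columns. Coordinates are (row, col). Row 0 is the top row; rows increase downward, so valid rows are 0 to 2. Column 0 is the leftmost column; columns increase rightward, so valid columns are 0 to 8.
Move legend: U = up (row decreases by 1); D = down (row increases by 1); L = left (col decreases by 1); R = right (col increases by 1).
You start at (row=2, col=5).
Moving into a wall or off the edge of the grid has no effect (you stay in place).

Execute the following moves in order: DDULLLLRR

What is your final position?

Answer: Final position: (row=2, col=6)

Derivation:
Start: (row=2, col=5)
  D (down): blocked, stay at (row=2, col=5)
  D (down): blocked, stay at (row=2, col=5)
  U (up): blocked, stay at (row=2, col=5)
  L (left): (row=2, col=5) -> (row=2, col=4)
  [×3]L (left): blocked, stay at (row=2, col=4)
  R (right): (row=2, col=4) -> (row=2, col=5)
  R (right): (row=2, col=5) -> (row=2, col=6)
Final: (row=2, col=6)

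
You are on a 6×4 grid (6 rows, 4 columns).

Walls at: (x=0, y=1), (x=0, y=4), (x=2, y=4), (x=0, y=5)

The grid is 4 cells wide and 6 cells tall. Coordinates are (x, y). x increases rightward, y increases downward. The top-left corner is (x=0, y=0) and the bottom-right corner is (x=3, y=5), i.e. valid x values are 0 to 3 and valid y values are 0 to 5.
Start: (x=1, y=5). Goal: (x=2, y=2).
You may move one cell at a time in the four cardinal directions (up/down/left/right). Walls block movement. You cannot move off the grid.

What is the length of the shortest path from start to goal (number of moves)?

Answer: Shortest path length: 4

Derivation:
BFS from (x=1, y=5) until reaching (x=2, y=2):
  Distance 0: (x=1, y=5)
  Distance 1: (x=1, y=4), (x=2, y=5)
  Distance 2: (x=1, y=3), (x=3, y=5)
  Distance 3: (x=1, y=2), (x=0, y=3), (x=2, y=3), (x=3, y=4)
  Distance 4: (x=1, y=1), (x=0, y=2), (x=2, y=2), (x=3, y=3)  <- goal reached here
One shortest path (4 moves): (x=1, y=5) -> (x=1, y=4) -> (x=1, y=3) -> (x=2, y=3) -> (x=2, y=2)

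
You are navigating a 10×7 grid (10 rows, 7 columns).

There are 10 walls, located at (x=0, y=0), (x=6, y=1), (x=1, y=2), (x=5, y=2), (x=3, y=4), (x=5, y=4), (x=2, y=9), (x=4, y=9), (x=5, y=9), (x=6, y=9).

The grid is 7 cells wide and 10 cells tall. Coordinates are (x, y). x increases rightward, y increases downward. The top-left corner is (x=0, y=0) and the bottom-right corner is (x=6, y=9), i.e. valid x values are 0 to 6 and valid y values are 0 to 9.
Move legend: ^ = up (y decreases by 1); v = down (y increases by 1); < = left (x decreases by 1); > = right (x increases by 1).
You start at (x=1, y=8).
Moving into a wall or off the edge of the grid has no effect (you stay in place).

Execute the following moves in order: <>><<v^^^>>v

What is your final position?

Start: (x=1, y=8)
  < (left): (x=1, y=8) -> (x=0, y=8)
  > (right): (x=0, y=8) -> (x=1, y=8)
  > (right): (x=1, y=8) -> (x=2, y=8)
  < (left): (x=2, y=8) -> (x=1, y=8)
  < (left): (x=1, y=8) -> (x=0, y=8)
  v (down): (x=0, y=8) -> (x=0, y=9)
  ^ (up): (x=0, y=9) -> (x=0, y=8)
  ^ (up): (x=0, y=8) -> (x=0, y=7)
  ^ (up): (x=0, y=7) -> (x=0, y=6)
  > (right): (x=0, y=6) -> (x=1, y=6)
  > (right): (x=1, y=6) -> (x=2, y=6)
  v (down): (x=2, y=6) -> (x=2, y=7)
Final: (x=2, y=7)

Answer: Final position: (x=2, y=7)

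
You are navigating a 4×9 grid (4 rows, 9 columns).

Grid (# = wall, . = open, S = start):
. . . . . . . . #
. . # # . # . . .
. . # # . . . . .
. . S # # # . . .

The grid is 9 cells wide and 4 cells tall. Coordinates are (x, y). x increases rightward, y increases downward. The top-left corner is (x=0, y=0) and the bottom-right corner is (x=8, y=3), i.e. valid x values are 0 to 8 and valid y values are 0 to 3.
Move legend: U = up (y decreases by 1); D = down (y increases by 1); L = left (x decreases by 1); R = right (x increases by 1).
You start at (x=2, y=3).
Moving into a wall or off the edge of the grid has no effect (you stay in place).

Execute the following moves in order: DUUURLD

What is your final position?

Answer: Final position: (x=1, y=3)

Derivation:
Start: (x=2, y=3)
  D (down): blocked, stay at (x=2, y=3)
  [×3]U (up): blocked, stay at (x=2, y=3)
  R (right): blocked, stay at (x=2, y=3)
  L (left): (x=2, y=3) -> (x=1, y=3)
  D (down): blocked, stay at (x=1, y=3)
Final: (x=1, y=3)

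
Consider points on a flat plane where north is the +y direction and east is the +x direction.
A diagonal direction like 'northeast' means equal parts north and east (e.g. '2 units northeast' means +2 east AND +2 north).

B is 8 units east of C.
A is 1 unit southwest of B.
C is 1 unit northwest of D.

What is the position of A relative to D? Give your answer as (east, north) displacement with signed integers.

Answer: A is at (east=6, north=0) relative to D.

Derivation:
Place D at the origin (east=0, north=0).
  C is 1 unit northwest of D: delta (east=-1, north=+1); C at (east=-1, north=1).
  B is 8 units east of C: delta (east=+8, north=+0); B at (east=7, north=1).
  A is 1 unit southwest of B: delta (east=-1, north=-1); A at (east=6, north=0).
Therefore A relative to D: (east=6, north=0).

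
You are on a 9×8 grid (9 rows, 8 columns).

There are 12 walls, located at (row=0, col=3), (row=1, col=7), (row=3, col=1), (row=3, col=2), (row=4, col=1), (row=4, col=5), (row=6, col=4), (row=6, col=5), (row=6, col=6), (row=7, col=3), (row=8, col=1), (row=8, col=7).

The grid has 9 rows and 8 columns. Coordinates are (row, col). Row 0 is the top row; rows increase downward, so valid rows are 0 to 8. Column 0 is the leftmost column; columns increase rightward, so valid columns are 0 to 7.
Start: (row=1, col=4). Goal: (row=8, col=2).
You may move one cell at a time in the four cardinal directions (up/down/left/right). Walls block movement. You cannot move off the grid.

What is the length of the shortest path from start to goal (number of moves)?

Answer: Shortest path length: 9

Derivation:
BFS from (row=1, col=4) until reaching (row=8, col=2):
  Distance 0: (row=1, col=4)
  Distance 1: (row=0, col=4), (row=1, col=3), (row=1, col=5), (row=2, col=4)
  Distance 2: (row=0, col=5), (row=1, col=2), (row=1, col=6), (row=2, col=3), (row=2, col=5), (row=3, col=4)
  Distance 3: (row=0, col=2), (row=0, col=6), (row=1, col=1), (row=2, col=2), (row=2, col=6), (row=3, col=3), (row=3, col=5), (row=4, col=4)
  Distance 4: (row=0, col=1), (row=0, col=7), (row=1, col=0), (row=2, col=1), (row=2, col=7), (row=3, col=6), (row=4, col=3), (row=5, col=4)
  Distance 5: (row=0, col=0), (row=2, col=0), (row=3, col=7), (row=4, col=2), (row=4, col=6), (row=5, col=3), (row=5, col=5)
  Distance 6: (row=3, col=0), (row=4, col=7), (row=5, col=2), (row=5, col=6), (row=6, col=3)
  Distance 7: (row=4, col=0), (row=5, col=1), (row=5, col=7), (row=6, col=2)
  Distance 8: (row=5, col=0), (row=6, col=1), (row=6, col=7), (row=7, col=2)
  Distance 9: (row=6, col=0), (row=7, col=1), (row=7, col=7), (row=8, col=2)  <- goal reached here
One shortest path (9 moves): (row=1, col=4) -> (row=1, col=3) -> (row=2, col=3) -> (row=3, col=3) -> (row=4, col=3) -> (row=4, col=2) -> (row=5, col=2) -> (row=6, col=2) -> (row=7, col=2) -> (row=8, col=2)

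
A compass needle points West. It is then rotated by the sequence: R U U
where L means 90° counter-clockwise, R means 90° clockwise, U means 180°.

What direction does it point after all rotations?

Start: West
  R (right (90° clockwise)) -> North
  U (U-turn (180°)) -> South
  U (U-turn (180°)) -> North
Final: North

Answer: Final heading: North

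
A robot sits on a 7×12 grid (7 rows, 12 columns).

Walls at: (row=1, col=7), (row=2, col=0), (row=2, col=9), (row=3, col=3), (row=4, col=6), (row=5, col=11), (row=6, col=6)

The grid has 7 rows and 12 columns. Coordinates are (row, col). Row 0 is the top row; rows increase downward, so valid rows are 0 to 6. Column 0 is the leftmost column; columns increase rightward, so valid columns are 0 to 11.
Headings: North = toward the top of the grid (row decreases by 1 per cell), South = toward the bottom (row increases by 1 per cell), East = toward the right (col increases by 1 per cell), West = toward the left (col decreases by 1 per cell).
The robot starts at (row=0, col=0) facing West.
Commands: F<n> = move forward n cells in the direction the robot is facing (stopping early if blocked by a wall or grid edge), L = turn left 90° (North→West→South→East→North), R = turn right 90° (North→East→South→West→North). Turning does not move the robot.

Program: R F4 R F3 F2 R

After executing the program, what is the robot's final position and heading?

Answer: Final position: (row=0, col=5), facing South

Derivation:
Start: (row=0, col=0), facing West
  R: turn right, now facing North
  F4: move forward 0/4 (blocked), now at (row=0, col=0)
  R: turn right, now facing East
  F3: move forward 3, now at (row=0, col=3)
  F2: move forward 2, now at (row=0, col=5)
  R: turn right, now facing South
Final: (row=0, col=5), facing South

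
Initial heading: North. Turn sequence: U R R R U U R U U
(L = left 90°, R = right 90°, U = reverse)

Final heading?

Answer: Final heading: South

Derivation:
Start: North
  U (U-turn (180°)) -> South
  R (right (90° clockwise)) -> West
  R (right (90° clockwise)) -> North
  R (right (90° clockwise)) -> East
  U (U-turn (180°)) -> West
  U (U-turn (180°)) -> East
  R (right (90° clockwise)) -> South
  U (U-turn (180°)) -> North
  U (U-turn (180°)) -> South
Final: South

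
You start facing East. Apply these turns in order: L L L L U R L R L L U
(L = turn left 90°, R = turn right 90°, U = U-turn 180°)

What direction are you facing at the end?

Start: East
  L (left (90° counter-clockwise)) -> North
  L (left (90° counter-clockwise)) -> West
  L (left (90° counter-clockwise)) -> South
  L (left (90° counter-clockwise)) -> East
  U (U-turn (180°)) -> West
  R (right (90° clockwise)) -> North
  L (left (90° counter-clockwise)) -> West
  R (right (90° clockwise)) -> North
  L (left (90° counter-clockwise)) -> West
  L (left (90° counter-clockwise)) -> South
  U (U-turn (180°)) -> North
Final: North

Answer: Final heading: North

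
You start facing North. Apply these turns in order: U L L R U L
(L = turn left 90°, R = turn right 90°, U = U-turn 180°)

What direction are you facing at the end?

Answer: Final heading: South

Derivation:
Start: North
  U (U-turn (180°)) -> South
  L (left (90° counter-clockwise)) -> East
  L (left (90° counter-clockwise)) -> North
  R (right (90° clockwise)) -> East
  U (U-turn (180°)) -> West
  L (left (90° counter-clockwise)) -> South
Final: South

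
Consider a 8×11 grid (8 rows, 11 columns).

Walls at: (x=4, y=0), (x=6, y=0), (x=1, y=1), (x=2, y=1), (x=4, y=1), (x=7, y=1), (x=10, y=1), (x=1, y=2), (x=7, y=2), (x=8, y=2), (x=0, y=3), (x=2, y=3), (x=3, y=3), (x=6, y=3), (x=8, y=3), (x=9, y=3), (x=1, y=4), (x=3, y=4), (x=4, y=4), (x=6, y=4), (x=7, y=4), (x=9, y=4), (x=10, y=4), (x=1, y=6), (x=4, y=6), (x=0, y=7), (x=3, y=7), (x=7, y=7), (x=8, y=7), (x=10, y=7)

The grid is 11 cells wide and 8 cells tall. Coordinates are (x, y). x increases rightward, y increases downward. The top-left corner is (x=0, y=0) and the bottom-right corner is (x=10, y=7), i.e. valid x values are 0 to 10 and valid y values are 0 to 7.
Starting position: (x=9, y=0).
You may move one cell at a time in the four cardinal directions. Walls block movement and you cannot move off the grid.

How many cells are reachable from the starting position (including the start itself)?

BFS flood-fill from (x=9, y=0):
  Distance 0: (x=9, y=0)
  Distance 1: (x=8, y=0), (x=10, y=0), (x=9, y=1)
  Distance 2: (x=7, y=0), (x=8, y=1), (x=9, y=2)
  Distance 3: (x=10, y=2)
  Distance 4: (x=10, y=3)
Total reachable: 9 (grid has 58 open cells total)

Answer: Reachable cells: 9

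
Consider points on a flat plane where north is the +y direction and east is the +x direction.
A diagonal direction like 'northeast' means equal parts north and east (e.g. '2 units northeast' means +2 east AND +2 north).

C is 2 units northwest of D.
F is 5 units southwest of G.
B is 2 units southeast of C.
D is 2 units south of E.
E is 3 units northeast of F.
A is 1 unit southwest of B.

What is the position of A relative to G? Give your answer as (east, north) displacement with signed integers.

Place G at the origin (east=0, north=0).
  F is 5 units southwest of G: delta (east=-5, north=-5); F at (east=-5, north=-5).
  E is 3 units northeast of F: delta (east=+3, north=+3); E at (east=-2, north=-2).
  D is 2 units south of E: delta (east=+0, north=-2); D at (east=-2, north=-4).
  C is 2 units northwest of D: delta (east=-2, north=+2); C at (east=-4, north=-2).
  B is 2 units southeast of C: delta (east=+2, north=-2); B at (east=-2, north=-4).
  A is 1 unit southwest of B: delta (east=-1, north=-1); A at (east=-3, north=-5).
Therefore A relative to G: (east=-3, north=-5).

Answer: A is at (east=-3, north=-5) relative to G.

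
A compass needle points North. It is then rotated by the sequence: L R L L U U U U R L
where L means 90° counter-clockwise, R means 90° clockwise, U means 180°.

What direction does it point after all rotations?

Start: North
  L (left (90° counter-clockwise)) -> West
  R (right (90° clockwise)) -> North
  L (left (90° counter-clockwise)) -> West
  L (left (90° counter-clockwise)) -> South
  U (U-turn (180°)) -> North
  U (U-turn (180°)) -> South
  U (U-turn (180°)) -> North
  U (U-turn (180°)) -> South
  R (right (90° clockwise)) -> West
  L (left (90° counter-clockwise)) -> South
Final: South

Answer: Final heading: South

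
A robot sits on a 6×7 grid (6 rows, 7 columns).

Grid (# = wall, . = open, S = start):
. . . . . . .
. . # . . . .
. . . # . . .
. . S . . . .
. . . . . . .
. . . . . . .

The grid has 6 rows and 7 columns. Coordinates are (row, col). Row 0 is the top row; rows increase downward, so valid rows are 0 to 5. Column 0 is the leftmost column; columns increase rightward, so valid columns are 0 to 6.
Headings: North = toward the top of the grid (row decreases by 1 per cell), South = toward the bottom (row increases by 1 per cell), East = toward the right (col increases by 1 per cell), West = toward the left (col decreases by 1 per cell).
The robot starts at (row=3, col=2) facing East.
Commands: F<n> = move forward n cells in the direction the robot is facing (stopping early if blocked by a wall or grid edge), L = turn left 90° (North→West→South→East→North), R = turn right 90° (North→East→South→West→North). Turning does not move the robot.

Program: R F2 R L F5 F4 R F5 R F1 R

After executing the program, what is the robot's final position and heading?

Answer: Final position: (row=4, col=0), facing East

Derivation:
Start: (row=3, col=2), facing East
  R: turn right, now facing South
  F2: move forward 2, now at (row=5, col=2)
  R: turn right, now facing West
  L: turn left, now facing South
  F5: move forward 0/5 (blocked), now at (row=5, col=2)
  F4: move forward 0/4 (blocked), now at (row=5, col=2)
  R: turn right, now facing West
  F5: move forward 2/5 (blocked), now at (row=5, col=0)
  R: turn right, now facing North
  F1: move forward 1, now at (row=4, col=0)
  R: turn right, now facing East
Final: (row=4, col=0), facing East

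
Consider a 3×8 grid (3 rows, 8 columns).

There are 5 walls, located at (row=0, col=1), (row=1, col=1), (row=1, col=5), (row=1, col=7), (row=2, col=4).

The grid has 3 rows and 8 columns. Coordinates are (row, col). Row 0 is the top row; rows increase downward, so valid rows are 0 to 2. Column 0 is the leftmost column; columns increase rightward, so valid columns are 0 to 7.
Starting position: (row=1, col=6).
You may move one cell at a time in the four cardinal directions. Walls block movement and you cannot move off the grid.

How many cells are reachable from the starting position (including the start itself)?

BFS flood-fill from (row=1, col=6):
  Distance 0: (row=1, col=6)
  Distance 1: (row=0, col=6), (row=2, col=6)
  Distance 2: (row=0, col=5), (row=0, col=7), (row=2, col=5), (row=2, col=7)
  Distance 3: (row=0, col=4)
  Distance 4: (row=0, col=3), (row=1, col=4)
  Distance 5: (row=0, col=2), (row=1, col=3)
  Distance 6: (row=1, col=2), (row=2, col=3)
  Distance 7: (row=2, col=2)
  Distance 8: (row=2, col=1)
  Distance 9: (row=2, col=0)
  Distance 10: (row=1, col=0)
  Distance 11: (row=0, col=0)
Total reachable: 19 (grid has 19 open cells total)

Answer: Reachable cells: 19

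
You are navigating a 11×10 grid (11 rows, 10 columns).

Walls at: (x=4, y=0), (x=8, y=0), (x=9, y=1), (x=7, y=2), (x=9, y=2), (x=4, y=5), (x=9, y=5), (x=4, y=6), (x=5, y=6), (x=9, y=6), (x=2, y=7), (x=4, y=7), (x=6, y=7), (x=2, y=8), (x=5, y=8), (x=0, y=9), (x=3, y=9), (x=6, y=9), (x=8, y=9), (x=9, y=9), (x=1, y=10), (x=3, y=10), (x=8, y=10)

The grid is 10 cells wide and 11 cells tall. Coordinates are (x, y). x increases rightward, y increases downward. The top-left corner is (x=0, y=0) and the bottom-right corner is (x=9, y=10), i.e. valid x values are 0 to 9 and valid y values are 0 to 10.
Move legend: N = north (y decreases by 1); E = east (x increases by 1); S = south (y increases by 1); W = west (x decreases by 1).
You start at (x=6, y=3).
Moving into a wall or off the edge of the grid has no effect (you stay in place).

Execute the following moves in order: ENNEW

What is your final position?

Start: (x=6, y=3)
  E (east): (x=6, y=3) -> (x=7, y=3)
  N (north): blocked, stay at (x=7, y=3)
  N (north): blocked, stay at (x=7, y=3)
  E (east): (x=7, y=3) -> (x=8, y=3)
  W (west): (x=8, y=3) -> (x=7, y=3)
Final: (x=7, y=3)

Answer: Final position: (x=7, y=3)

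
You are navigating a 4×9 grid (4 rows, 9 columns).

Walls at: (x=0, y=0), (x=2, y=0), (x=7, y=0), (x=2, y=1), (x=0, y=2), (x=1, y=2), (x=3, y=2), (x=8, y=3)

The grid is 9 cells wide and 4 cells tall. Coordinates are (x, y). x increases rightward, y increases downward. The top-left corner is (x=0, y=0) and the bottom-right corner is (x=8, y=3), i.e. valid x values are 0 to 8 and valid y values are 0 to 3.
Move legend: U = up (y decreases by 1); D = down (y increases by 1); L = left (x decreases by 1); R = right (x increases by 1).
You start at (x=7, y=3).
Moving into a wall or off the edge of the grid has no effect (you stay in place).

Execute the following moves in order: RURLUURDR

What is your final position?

Answer: Final position: (x=8, y=2)

Derivation:
Start: (x=7, y=3)
  R (right): blocked, stay at (x=7, y=3)
  U (up): (x=7, y=3) -> (x=7, y=2)
  R (right): (x=7, y=2) -> (x=8, y=2)
  L (left): (x=8, y=2) -> (x=7, y=2)
  U (up): (x=7, y=2) -> (x=7, y=1)
  U (up): blocked, stay at (x=7, y=1)
  R (right): (x=7, y=1) -> (x=8, y=1)
  D (down): (x=8, y=1) -> (x=8, y=2)
  R (right): blocked, stay at (x=8, y=2)
Final: (x=8, y=2)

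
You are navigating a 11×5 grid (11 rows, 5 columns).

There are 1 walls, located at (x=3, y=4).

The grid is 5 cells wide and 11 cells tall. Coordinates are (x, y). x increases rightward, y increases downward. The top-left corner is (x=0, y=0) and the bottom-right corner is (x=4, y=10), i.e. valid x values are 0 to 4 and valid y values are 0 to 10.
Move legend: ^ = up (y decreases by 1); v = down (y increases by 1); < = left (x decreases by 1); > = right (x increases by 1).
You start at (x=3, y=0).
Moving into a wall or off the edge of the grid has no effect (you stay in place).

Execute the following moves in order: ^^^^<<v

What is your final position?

Start: (x=3, y=0)
  [×4]^ (up): blocked, stay at (x=3, y=0)
  < (left): (x=3, y=0) -> (x=2, y=0)
  < (left): (x=2, y=0) -> (x=1, y=0)
  v (down): (x=1, y=0) -> (x=1, y=1)
Final: (x=1, y=1)

Answer: Final position: (x=1, y=1)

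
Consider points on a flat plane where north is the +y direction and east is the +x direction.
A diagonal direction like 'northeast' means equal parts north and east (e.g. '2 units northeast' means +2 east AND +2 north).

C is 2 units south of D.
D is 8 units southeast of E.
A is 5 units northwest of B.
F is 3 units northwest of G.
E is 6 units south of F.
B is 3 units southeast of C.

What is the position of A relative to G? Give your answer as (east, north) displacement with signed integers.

Place G at the origin (east=0, north=0).
  F is 3 units northwest of G: delta (east=-3, north=+3); F at (east=-3, north=3).
  E is 6 units south of F: delta (east=+0, north=-6); E at (east=-3, north=-3).
  D is 8 units southeast of E: delta (east=+8, north=-8); D at (east=5, north=-11).
  C is 2 units south of D: delta (east=+0, north=-2); C at (east=5, north=-13).
  B is 3 units southeast of C: delta (east=+3, north=-3); B at (east=8, north=-16).
  A is 5 units northwest of B: delta (east=-5, north=+5); A at (east=3, north=-11).
Therefore A relative to G: (east=3, north=-11).

Answer: A is at (east=3, north=-11) relative to G.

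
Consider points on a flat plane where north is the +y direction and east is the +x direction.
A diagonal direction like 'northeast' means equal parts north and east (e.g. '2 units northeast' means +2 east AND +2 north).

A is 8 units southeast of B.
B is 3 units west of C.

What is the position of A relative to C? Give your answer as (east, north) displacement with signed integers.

Answer: A is at (east=5, north=-8) relative to C.

Derivation:
Place C at the origin (east=0, north=0).
  B is 3 units west of C: delta (east=-3, north=+0); B at (east=-3, north=0).
  A is 8 units southeast of B: delta (east=+8, north=-8); A at (east=5, north=-8).
Therefore A relative to C: (east=5, north=-8).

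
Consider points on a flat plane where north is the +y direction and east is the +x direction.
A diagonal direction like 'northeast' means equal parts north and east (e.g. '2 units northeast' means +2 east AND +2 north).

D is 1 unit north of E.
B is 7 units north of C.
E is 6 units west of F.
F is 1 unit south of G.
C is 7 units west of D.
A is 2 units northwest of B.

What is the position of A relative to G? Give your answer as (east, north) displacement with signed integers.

Answer: A is at (east=-15, north=9) relative to G.

Derivation:
Place G at the origin (east=0, north=0).
  F is 1 unit south of G: delta (east=+0, north=-1); F at (east=0, north=-1).
  E is 6 units west of F: delta (east=-6, north=+0); E at (east=-6, north=-1).
  D is 1 unit north of E: delta (east=+0, north=+1); D at (east=-6, north=0).
  C is 7 units west of D: delta (east=-7, north=+0); C at (east=-13, north=0).
  B is 7 units north of C: delta (east=+0, north=+7); B at (east=-13, north=7).
  A is 2 units northwest of B: delta (east=-2, north=+2); A at (east=-15, north=9).
Therefore A relative to G: (east=-15, north=9).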